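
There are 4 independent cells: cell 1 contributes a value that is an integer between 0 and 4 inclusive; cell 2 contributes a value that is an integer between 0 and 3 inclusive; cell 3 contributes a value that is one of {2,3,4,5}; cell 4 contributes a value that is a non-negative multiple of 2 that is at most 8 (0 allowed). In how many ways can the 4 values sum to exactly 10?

The generating function for the choices is (1 + t + t^2 + t^3 + t^4)·(1 + t + t^2 + t^3)·(t^2 + t^3 + t^4 + t^5)·(1 + t^2 + t^4 + t^6 + t^8); the count is [t^10].
(1 + t + t^2 + t^3 + t^4) has coefficients 1,1,1,1,1 for degrees 0…4.
(1 + t + t^2 + t^3) has coefficients 1,1,1,1,0,0,0,0,0,0,0 for degrees 0…10.
Multiplying by (t^2 + t^3 + t^4 + t^5) gives running coefficients 0,0,1,2,3,4,3,2,1,0,0 for degrees 0…10.
Finally multiplying by (1 + t^2 + t^4 + t^6 + t^8), the product of all factors after the first has coefficients 0,0,1,2,4,6,7,8,8,8,8 for degrees 0…10.
[t^10] = 1·8 + 1·8 + 1·8 + 1·8 + 1·7 = 39.

39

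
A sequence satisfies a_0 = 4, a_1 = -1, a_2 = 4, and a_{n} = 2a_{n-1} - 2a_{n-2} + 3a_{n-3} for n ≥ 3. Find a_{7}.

167

The ordinary generating function has denominator 1 - 2t + 2t^2 - 3t^3.
Iterating the recurrence: a_0,…,a_{7} = 4, -1, 4, 22, 33, 34, 68, 167.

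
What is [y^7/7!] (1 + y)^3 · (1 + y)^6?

The EGF product rule gives c_7 = Σ_{k_1+k_2=7} C(7; k_1,k_2) · ∏ g_i(k_i), where (1+y)^3 gives the falling factorial (3)_k; (1+y)^6 gives the falling factorial (6)_k.
g_1(k) for k = 0…7: 1, 3, 6, 6, 0, 0, 0, 0.
g_2(k) for k = 0…7: 1, 6, 30, 120, 360, 720, 720, 0.
c_7 = Σ_k C(7,k)·g_1(k)·g_2(7−k) = 7·3·720 + 21·6·720 + 35·6·360 = 15120 + 90720 + 75600 = 181440.

181440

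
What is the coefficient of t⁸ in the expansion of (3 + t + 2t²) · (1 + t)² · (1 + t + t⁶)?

(3 + t + 2t²) has coefficients 3,1,2 for degrees 0…2.
(1 + t)² has coefficients 1,2,1,0,0,0,0,0,0 for degrees 0…8.
Finally multiplying by (1 + t + t⁶), the product of all factors after the first has coefficients 1,3,3,1,0,0,1,2,1 for degrees 0…8.
[t⁸] = 3·1 + 1·2 + 2·1 = 7.

7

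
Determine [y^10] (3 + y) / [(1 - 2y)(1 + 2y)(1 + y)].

The denominator gives the recurrence a_n = −a_(n−1) + 4a_(n−2) + 4a_(n−3) for n ≥ 3; the numerator fixes a_0 = 3, a_1 = -2, a_2 = 14.
Iterating: 3, -2, 14, -10, 58, -42, 234, -170, 938, -682, 3754, so a_10 = 3754.

3754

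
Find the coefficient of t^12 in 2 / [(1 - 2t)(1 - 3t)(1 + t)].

2380562

The denominator gives the recurrence a_n = 4a_(n−1) − a_(n−2) − 6a_(n−3) for n ≥ 3; the numerator fixes a_0 = 2, a_1 = 8, a_2 = 30.
Iterating: 2, 8, 30, 100, 322, 1008, 3110, 9500, 28842, 87208, 262990, 791700, 2380562, so a_12 = 2380562.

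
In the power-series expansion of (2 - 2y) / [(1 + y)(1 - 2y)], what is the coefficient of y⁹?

Partial fractions give a closed form: a_n = (4/3)·(-1)^n + (2/3)·2^n.
At n = 9: a_9 = 340.

340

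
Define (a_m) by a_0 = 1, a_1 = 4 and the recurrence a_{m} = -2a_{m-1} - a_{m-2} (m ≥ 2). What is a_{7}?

34

The ordinary generating function has denominator 1 + 2q + q^2.
Iterating the recurrence: a_0,…,a_{7} = 1, 4, -9, 14, -19, 24, -29, 34.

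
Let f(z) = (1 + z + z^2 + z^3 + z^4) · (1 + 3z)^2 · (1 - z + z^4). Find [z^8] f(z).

16

(1 + z + z^2 + z^3 + z^4) has coefficients 1,1,1,1,1 for degrees 0…4.
(1 + 3z)^2 has coefficients 1,6,9,0,0,0,0,0,0 for degrees 0…8.
Finally multiplying by (1 - z + z^4), the product of all factors after the first has coefficients 1,5,3,-9,1,6,9,0,0 for degrees 0…8.
[z^8] = 1·0 + 1·0 + 1·9 + 1·6 + 1·1 = 16.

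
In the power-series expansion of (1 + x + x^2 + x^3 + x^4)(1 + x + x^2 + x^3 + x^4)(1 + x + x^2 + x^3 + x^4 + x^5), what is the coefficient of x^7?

21

(1 + x + x^2 + x^3 + x^4) has coefficients 1,1,1,1,1 for degrees 0…4.
(1 + x + x^2 + x^3 + x^4) has coefficients 1,1,1,1,1,0,0,0 for degrees 0…7.
Finally multiplying by (1 + x + x^2 + x^3 + x^4 + x^5), the product of all factors after the first has coefficients 1,2,3,4,5,5,4,3 for degrees 0…7.
[x^7] = 1·3 + 1·4 + 1·5 + 1·5 + 1·4 = 21.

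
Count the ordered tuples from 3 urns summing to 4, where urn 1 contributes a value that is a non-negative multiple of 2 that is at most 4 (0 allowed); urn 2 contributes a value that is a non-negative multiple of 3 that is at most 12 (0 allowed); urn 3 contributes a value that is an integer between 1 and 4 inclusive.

3

The generating function for the choices is (1 + y^2 + y^4)·(1 + y^3 + y^6 + y^9 + y^12)·(y + y^2 + y^3 + y^4); the count is [y^4].
(1 + y^2 + y^4) has coefficients 1,0,1,0,1 for degrees 0…4.
(1 + y^3 + y^6 + y^9 + y^12) has coefficients 1,0,0,1,0 for degrees 0…4.
Finally multiplying by (y + y^2 + y^3 + y^4), the product of all factors after the first has coefficients 0,1,1,1,2 for degrees 0…4.
[y^4] = 1·2 + 1·1 + 1·0 = 3.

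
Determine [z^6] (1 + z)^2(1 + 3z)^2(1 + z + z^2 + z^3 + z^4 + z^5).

(1 + z)^2 has coefficients 1,2,1 for degrees 0…2.
(1 + 3z)^2 has coefficients 1,6,9,0,0,0,0 for degrees 0…6.
Finally multiplying by (1 + z + z^2 + z^3 + z^4 + z^5), the product of all factors after the first has coefficients 1,7,16,16,16,16,15 for degrees 0…6.
[z^6] = 1·15 + 2·16 + 1·16 = 63.

63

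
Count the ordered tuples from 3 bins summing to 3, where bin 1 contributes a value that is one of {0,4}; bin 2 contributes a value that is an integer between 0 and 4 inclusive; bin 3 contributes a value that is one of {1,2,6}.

2

The generating function for the choices is (1 + x^4)·(1 + x + x^2 + x^3 + x^4)·(x + x^2 + x^6); the count is [x^3].
(1 + x^4) has coefficients 1,0,0,0 for degrees 0…3.
(1 + x + x^2 + x^3 + x^4) has coefficients 1,1,1,1 for degrees 0…3.
Finally multiplying by (x + x^2 + x^6), the product of all factors after the first has coefficients 0,1,2,2 for degrees 0…3.
[x^3] = 1·2 = 2.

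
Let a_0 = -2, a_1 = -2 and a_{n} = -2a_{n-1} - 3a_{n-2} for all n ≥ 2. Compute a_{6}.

-86

The ordinary generating function has denominator 1 + 2z + 3z^2.
Iterating the recurrence: a_0,…,a_{6} = -2, -2, 10, -14, -2, 46, -86.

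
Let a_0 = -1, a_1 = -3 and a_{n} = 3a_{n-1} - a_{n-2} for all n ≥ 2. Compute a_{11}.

-46368

The ordinary generating function has denominator 1 - 3q + q^2.
Iterating the recurrence: a_0,…,a_{11} = -1, -3, -8, -21, -55, -144, -377, -987, -2584, -6765, -17711, -46368.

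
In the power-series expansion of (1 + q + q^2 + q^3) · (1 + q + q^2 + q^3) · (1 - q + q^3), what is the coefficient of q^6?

(1 + q + q^2 + q^3) has coefficients 1,1,1,1 for degrees 0…3.
(1 + q + q^2 + q^3) has coefficients 1,1,1,1,0,0,0 for degrees 0…6.
Finally multiplying by (1 - q + q^3), the product of all factors after the first has coefficients 1,0,0,1,0,1,1 for degrees 0…6.
[q^6] = 1·1 + 1·1 + 1·0 + 1·1 = 3.

3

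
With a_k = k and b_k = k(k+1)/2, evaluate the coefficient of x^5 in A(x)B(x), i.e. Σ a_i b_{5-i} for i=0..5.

Write out a_i and b_{5-i} for i = 0,…,5 and sum the products.
Σ = 0·15 + 1·10 + 2·6 + 3·3 + 4·1 + 5·0 = 35.

35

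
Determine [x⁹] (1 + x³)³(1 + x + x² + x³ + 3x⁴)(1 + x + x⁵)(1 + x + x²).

(1 + x³)³ has coefficients 1,0,0,3,0,0,3,0,0,1 for degrees 0…9.
(1 + x + x² + x³ + 3x⁴) has coefficients 1,1,1,1,3,0,0,0,0,0 for degrees 0…9.
Multiplying by (1 + x + x⁵) gives running coefficients 1,2,2,2,4,4,1,1,1,3 for degrees 0…9.
Finally multiplying by (1 + x + x²), the product of all factors after the first has coefficients 1,3,5,6,8,10,9,6,3,5 for degrees 0…9.
[x⁹] = 1·5 + 3·9 + 3·6 + 1·1 = 51.

51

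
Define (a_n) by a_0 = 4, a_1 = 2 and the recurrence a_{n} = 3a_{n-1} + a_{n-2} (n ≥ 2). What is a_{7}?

3818

The ordinary generating function has denominator 1 - 3z - z^2.
Iterating the recurrence: a_0,…,a_{7} = 4, 2, 10, 32, 106, 350, 1156, 3818.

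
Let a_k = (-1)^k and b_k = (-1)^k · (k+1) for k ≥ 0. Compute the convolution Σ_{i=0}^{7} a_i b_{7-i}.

-36

The convolution is the t^7 coefficient of A(t)B(t).
Σ = 1·(-8) − 1·7 + 1·(-6) − 1·5 + 1·(-4) − 1·3 + 1·(-2) − 1·1 = -36.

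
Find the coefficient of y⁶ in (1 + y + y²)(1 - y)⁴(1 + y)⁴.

(1 + y + y²) has coefficients 1,1,1 for degrees 0…2.
(1 - y)⁴ has coefficients 1,-4,6,-4,1,0,0 for degrees 0…6.
Finally multiplying by (1 + y)⁴, the product of all factors after the first has coefficients 1,0,-4,0,6,0,-4 for degrees 0…6.
[y⁶] = 1·(-4) + 1·0 + 1·6 = 2.

2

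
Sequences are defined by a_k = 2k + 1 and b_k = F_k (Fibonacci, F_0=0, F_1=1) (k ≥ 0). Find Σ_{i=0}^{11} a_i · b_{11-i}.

This is [x^11] in the product of the two ordinary generating functions.
Σ = 1·89 + 3·55 + 5·34 + 7·21 + 9·13 + 11·8 + 13·5 + 15·3 + 17·2 + 19·1 + 21·1 + 23·0 = 960.

960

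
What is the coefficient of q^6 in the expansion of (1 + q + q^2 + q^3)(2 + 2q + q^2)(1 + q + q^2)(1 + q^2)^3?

(1 + q + q^2 + q^3) has coefficients 1,1,1,1 for degrees 0…3.
(2 + 2q + q^2) has coefficients 2,2,1,0,0,0,0 for degrees 0…6.
Multiplying by (1 + q + q^2) gives running coefficients 2,4,5,3,1,0,0 for degrees 0…6.
Finally multiplying by (1 + q^2)^3, the product of all factors after the first has coefficients 2,4,11,15,22,21,20 for degrees 0…6.
[q^6] = 1·20 + 1·21 + 1·22 + 1·15 = 78.

78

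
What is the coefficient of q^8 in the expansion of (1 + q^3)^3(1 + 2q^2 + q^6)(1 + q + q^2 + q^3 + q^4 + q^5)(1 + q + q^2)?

(1 + q^3)^3 has coefficients 1,0,0,3,0,0,3,0,0 for degrees 0…8.
(1 + 2q^2 + q^6) has coefficients 1,0,2,0,0,0,1,0,0 for degrees 0…8.
Multiplying by (1 + q + q^2 + q^3 + q^4 + q^5) gives running coefficients 1,1,3,3,3,3,3,3,1 for degrees 0…8.
Finally multiplying by (1 + q + q^2), the product of all factors after the first has coefficients 1,2,5,7,9,9,9,9,7 for degrees 0…8.
[q^8] = 1·7 + 3·9 + 3·5 = 49.

49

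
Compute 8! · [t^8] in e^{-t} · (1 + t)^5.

The EGF product rule gives c_8 = Σ_{k_1+k_2=8} C(8; k_1,k_2) · ∏ g_i(k_i), where e^{-t} gives (-1)^k; (1+t)^5 gives the falling factorial (5)_k.
g_1(k) for k = 0…8: 1, -1, 1, -1, 1, -1, 1, -1, 1.
g_2(k) for k = 0…8: 1, 5, 20, 60, 120, 120, 0, 0, 0.
c_8 = Σ_k C(8,k)·g_1(k)·g_2(8−k) = 56·(-1)·120 + 70·1·120 + 56·(-1)·60 + 28·1·20 + 8·(-1)·5 + 1·1·1 = −6720 + 8400 − 3360 + 560 − 40 + 1 = -1159.

-1159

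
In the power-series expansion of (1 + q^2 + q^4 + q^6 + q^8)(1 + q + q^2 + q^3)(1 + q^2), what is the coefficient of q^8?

4

(1 + q^2 + q^4 + q^6 + q^8) has coefficients 1,0,1,0,1,0,1,0,1 for degrees 0…8.
(1 + q + q^2 + q^3) has coefficients 1,1,1,1,0,0,0,0,0 for degrees 0…8.
Finally multiplying by (1 + q^2), the product of all factors after the first has coefficients 1,1,2,2,1,1,0,0,0 for degrees 0…8.
[q^8] = 1·0 + 1·0 + 1·1 + 1·2 + 1·1 = 4.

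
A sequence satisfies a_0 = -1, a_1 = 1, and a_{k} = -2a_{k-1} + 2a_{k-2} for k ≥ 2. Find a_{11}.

The ordinary generating function has denominator 1 + 2x - 2x^2.
Iterating the recurrence: a_0,…,a_{11} = -1, 1, -4, 10, -28, 76, -208, 568, -1552, 4240, -11584, 31648.

31648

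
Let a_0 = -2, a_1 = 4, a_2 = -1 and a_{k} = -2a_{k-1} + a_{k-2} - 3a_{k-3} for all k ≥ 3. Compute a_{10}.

-14626

The ordinary generating function has denominator 1 + 2x - x^2 + 3x^3.
Iterating the recurrence: a_0,…,a_{10} = -2, 4, -1, 12, -37, 89, -251, 702, -1922, 5299, -14626.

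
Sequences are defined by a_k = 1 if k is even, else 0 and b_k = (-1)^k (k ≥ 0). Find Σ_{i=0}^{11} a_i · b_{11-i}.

-6

The convolution is the x^11 coefficient of A(x)B(x).
Σ = 1·(-1) + 0·1 + 1·(-1) + 0·1 + 1·(-1) + 0·1 + 1·(-1) + 0·1 + 1·(-1) + 0·1 + 1·(-1) + 0·1 = -6.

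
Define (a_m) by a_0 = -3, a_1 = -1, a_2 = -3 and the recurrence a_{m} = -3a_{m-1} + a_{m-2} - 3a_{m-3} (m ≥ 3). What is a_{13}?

4313555

The ordinary generating function has denominator 1 + 3y - y^2 + 3y^3.
Iterating the recurrence: a_0,…,a_{13} = -3, -1, -3, 17, -51, 179, -639, 2249, -7923, 27935, -98475, 347129, -1223667, 4313555.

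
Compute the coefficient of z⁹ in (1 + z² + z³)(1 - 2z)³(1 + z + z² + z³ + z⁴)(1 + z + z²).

-13

(1 + z² + z³) has coefficients 1,0,1,1 for degrees 0…3.
(1 - 2z)³ has coefficients 1,-6,12,-8,0,0,0,0,0,0 for degrees 0…9.
Multiplying by (1 + z + z² + z³ + z⁴) gives running coefficients 1,-5,7,-1,-1,-2,4,-8,0,0 for degrees 0…9.
Finally multiplying by (1 + z + z²), the product of all factors after the first has coefficients 1,-4,3,1,5,-4,1,-6,-4,-8 for degrees 0…9.
[z⁹] = 1·(-8) + 1·(-6) + 1·1 = -13.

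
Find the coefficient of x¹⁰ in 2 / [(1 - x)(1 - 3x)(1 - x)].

The denominator gives the recurrence a_n = 5a_(n−1) − 7a_(n−2) + 3a_(n−3) for n ≥ 3; the numerator fixes a_0 = 2, a_1 = 10, a_2 = 36.
Iterating: 2, 10, 36, 116, 358, 1086, 3272, 9832, 29514, 88562, 265708, so a_10 = 265708.

265708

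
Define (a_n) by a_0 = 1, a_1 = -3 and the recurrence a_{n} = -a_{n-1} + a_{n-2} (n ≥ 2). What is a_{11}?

The ordinary generating function has denominator 1 + x - x^2.
Iterating the recurrence: a_0,…,a_{11} = 1, -3, 4, -7, 11, -18, 29, -47, 76, -123, 199, -322.

-322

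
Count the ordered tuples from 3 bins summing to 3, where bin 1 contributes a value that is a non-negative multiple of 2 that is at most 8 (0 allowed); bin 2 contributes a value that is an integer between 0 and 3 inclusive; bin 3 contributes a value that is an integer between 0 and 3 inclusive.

6

The generating function for the choices is (1 + q² + q⁴ + q⁶ + q⁸)·(1 + q + q² + q³)·(1 + q + q² + q³); the count is [q³].
(1 + q² + q⁴ + q⁶ + q⁸) has coefficients 1,0,1,0 for degrees 0…3.
(1 + q + q² + q³) has coefficients 1,1,1,1 for degrees 0…3.
Finally multiplying by (1 + q + q² + q³), the product of all factors after the first has coefficients 1,2,3,4 for degrees 0…3.
[q³] = 1·4 + 1·2 = 6.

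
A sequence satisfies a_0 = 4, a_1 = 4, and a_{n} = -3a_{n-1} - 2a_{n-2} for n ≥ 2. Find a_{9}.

The ordinary generating function has denominator 1 + 3t + 2t^2.
Iterating the recurrence: a_0,…,a_{9} = 4, 4, -20, 52, -116, 244, -500, 1012, -2036, 4084.

4084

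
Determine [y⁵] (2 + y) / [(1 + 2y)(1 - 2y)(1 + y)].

The denominator gives the recurrence a_n = −a_(n−1) + 4a_(n−2) + 4a_(n−3) for n ≥ 3; the numerator fixes a_0 = 2, a_1 = -1, a_2 = 9.
Iterating: 2, -1, 9, -5, 37, -21, so a_5 = -21.

-21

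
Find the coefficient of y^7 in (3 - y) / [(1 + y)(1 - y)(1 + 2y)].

-595

Partial fractions give a closed form: a_n = (-2)·(-1)^n + (1/3)·1^n + (14/3)·(-2)^n.
At n = 7: a_7 = -595.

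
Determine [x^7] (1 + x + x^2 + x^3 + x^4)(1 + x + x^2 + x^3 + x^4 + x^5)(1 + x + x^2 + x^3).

17

(1 + x + x^2 + x^3 + x^4) has coefficients 1,1,1,1,1 for degrees 0…4.
(1 + x + x^2 + x^3 + x^4 + x^5) has coefficients 1,1,1,1,1,1,0,0 for degrees 0…7.
Finally multiplying by (1 + x + x^2 + x^3), the product of all factors after the first has coefficients 1,2,3,4,4,4,3,2 for degrees 0…7.
[x^7] = 1·2 + 1·3 + 1·4 + 1·4 + 1·4 = 17.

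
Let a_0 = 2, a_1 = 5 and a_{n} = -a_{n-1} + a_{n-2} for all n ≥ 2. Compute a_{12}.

The ordinary generating function has denominator 1 + x - x^2.
Iterating the recurrence: a_0,…,a_{12} = 2, 5, -3, 8, -11, 19, -30, 49, -79, 128, -207, 335, -542.

-542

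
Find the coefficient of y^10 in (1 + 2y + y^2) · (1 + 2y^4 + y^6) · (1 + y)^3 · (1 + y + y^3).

(1 + 2y + y^2) has coefficients 1,2,1 for degrees 0…2.
(1 + 2y^4 + y^6) has coefficients 1,0,0,0,2,0,1,0,0,0,0 for degrees 0…10.
Multiplying by (1 + y)^3 gives running coefficients 1,3,3,1,2,6,7,5,3,1,0 for degrees 0…10.
Finally multiplying by (1 + y + y^3), the product of all factors after the first has coefficients 1,4,6,5,6,11,14,14,14,11,6 for degrees 0…10.
[y^10] = 1·6 + 2·11 + 1·14 = 42.

42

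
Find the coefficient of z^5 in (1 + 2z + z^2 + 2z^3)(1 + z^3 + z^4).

(1 + 2z + z^2 + 2z^3) has coefficients 1,2,1,2 for degrees 0…3.
(1 + z^3 + z^4) has coefficients 1,0,0,1,1,0 for degrees 0…5.
[z^5] = 1·0 + 2·1 + 1·1 + 2·0 = 3.

3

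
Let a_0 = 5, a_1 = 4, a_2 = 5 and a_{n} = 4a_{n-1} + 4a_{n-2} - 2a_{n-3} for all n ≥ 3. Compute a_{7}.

12576

The ordinary generating function has denominator 1 - 4y - 4y^2 + 2y^3.
Iterating the recurrence: a_0,…,a_{7} = 5, 4, 5, 26, 116, 558, 2644, 12576.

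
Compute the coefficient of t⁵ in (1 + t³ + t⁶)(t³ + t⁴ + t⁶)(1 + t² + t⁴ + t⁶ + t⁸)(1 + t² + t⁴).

2

(1 + t³ + t⁶) has coefficients 1,0,0,1,0,0 for degrees 0…5.
(t³ + t⁴ + t⁶) has coefficients 0,0,0,1,1,0 for degrees 0…5.
Multiplying by (1 + t² + t⁴ + t⁶ + t⁸) gives running coefficients 0,0,0,1,1,1 for degrees 0…5.
Finally multiplying by (1 + t² + t⁴), the product of all factors after the first has coefficients 0,0,0,1,1,2 for degrees 0…5.
[t⁵] = 1·2 + 1·0 = 2.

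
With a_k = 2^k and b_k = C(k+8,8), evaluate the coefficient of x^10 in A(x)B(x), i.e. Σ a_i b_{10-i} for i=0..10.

354522

Write out a_i and b_{10-i} for i = 0,…,10 and sum the products.
Σ = 1·43758 + 2·24310 + 4·12870 + 8·6435 + 16·3003 + 32·1287 + 64·495 + 128·165 + 256·45 + 512·9 + 1024·1 = 354522.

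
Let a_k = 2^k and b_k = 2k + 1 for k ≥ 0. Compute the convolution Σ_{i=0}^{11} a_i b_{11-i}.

Write out a_i and b_{11-i} for i = 0,…,11 and sum the products.
Σ = 1·23 + 2·21 + 4·19 + 8·17 + 16·15 + 32·13 + 64·11 + 128·9 + 256·7 + 512·5 + 1024·3 + 2048·1 = 12261.

12261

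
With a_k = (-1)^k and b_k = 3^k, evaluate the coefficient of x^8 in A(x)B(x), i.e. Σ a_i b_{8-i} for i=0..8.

4921

Write out a_i and b_{8-i} for i = 0,…,8 and sum the products.
Σ = 1·6561 − 1·2187 + 1·729 − 1·243 + 1·81 − 1·27 + 1·9 − 1·3 + 1·1 = 4921.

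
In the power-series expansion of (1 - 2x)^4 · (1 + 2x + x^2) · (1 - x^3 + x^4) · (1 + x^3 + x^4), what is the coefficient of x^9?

-14

(1 - 2x)^4 has coefficients 1,-8,24,-32,16 for degrees 0…4.
(1 + 2x + x^2) has coefficients 1,2,1,0,0,0,0,0,0,0 for degrees 0…9.
Multiplying by (1 - x^3 + x^4) gives running coefficients 1,2,1,-1,-1,1,1,0,0,0 for degrees 0…9.
Finally multiplying by (1 + x^3 + x^4), the product of all factors after the first has coefficients 1,2,1,0,2,4,1,-2,0,2 for degrees 0…9.
[x^9] = 1·2 − 8·0 + 24·(-2) − 32·1 + 16·4 = -14.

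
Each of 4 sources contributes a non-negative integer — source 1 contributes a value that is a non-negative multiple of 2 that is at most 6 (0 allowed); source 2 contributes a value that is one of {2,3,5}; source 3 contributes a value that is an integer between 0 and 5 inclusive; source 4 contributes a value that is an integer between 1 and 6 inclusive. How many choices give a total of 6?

11

The generating function for the choices is (1 + y^2 + y^4 + y^6)·(y^2 + y^3 + y^5)·(1 + y + y^2 + y^3 + y^4 + y^5)·(y + y^2 + y^3 + y^4 + y^5 + y^6); the count is [y^6].
(1 + y^2 + y^4 + y^6) has coefficients 1,0,1,0,1,0,1 for degrees 0…6.
(y^2 + y^3 + y^5) has coefficients 0,0,1,1,0,1,0 for degrees 0…6.
Multiplying by (1 + y + y^2 + y^3 + y^4 + y^5) gives running coefficients 0,0,1,2,2,3,3 for degrees 0…6.
Finally multiplying by (y + y^2 + y^3 + y^4 + y^5 + y^6), the product of all factors after the first has coefficients 0,0,0,1,3,5,8 for degrees 0…6.
[y^6] = 1·8 + 1·3 + 1·0 + 1·0 = 11.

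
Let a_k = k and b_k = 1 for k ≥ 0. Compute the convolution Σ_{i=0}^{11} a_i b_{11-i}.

66

Write out a_i and b_{11-i} for i = 0,…,11 and sum the products.
Σ = 0·1 + 1·1 + 2·1 + 3·1 + 4·1 + 5·1 + 6·1 + 7·1 + 8·1 + 9·1 + 10·1 + 11·1 = 66.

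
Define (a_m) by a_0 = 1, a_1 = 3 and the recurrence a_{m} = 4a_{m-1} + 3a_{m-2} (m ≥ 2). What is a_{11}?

14990757

The ordinary generating function has denominator 1 - 4x - 3x^2.
Iterating the recurrence: a_0,…,a_{11} = 1, 3, 15, 69, 321, 1491, 6927, 32181, 149505, 694563, 3226767, 14990757.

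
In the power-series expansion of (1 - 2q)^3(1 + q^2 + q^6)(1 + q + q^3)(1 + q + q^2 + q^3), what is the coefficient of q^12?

(1 - 2q)^3 has coefficients 1,-6,12,-8 for degrees 0…3.
(1 + q^2 + q^6) has coefficients 1,0,1,0,0,0,1,0,0,0,0,0,0 for degrees 0…12.
Multiplying by (1 + q + q^3) gives running coefficients 1,1,1,2,0,1,1,1,0,1,0,0,0 for degrees 0…12.
Finally multiplying by (1 + q + q^2 + q^3), the product of all factors after the first has coefficients 1,2,3,5,4,4,4,3,3,3,2,1,1 for degrees 0…12.
[q^12] = 1·1 − 6·1 + 12·2 − 8·3 = -5.

-5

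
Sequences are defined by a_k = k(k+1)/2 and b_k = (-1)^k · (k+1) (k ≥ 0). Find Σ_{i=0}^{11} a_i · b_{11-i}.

21

Write out a_i and b_{11-i} for i = 0,…,11 and sum the products.
Σ = 0·(-12) + 1·11 + 3·(-10) + 6·9 + 10·(-8) + 15·7 + 21·(-6) + 28·5 + 36·(-4) + 45·3 + 55·(-2) + 66·1 = 21.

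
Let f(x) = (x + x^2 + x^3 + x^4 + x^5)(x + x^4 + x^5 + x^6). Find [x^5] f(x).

(x + x^2 + x^3 + x^4 + x^5) has coefficients 0,1,1,1,1,1 for degrees 0…5.
(x + x^4 + x^5 + x^6) has coefficients 0,1,0,0,1,1 for degrees 0…5.
[x^5] = 1·1 + 1·0 + 1·0 + 1·1 + 1·0 = 2.

2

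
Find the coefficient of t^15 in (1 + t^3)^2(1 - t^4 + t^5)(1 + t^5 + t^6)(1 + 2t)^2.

(1 + t^3)^2 has coefficients 1,0,0,2,0,0,1 for degrees 0…6.
(1 - t^4 + t^5) has coefficients 1,0,0,0,-1,1,0,0,0,0,0,0,0,0,0,0 for degrees 0…15.
Multiplying by (1 + t^5 + t^6) gives running coefficients 1,0,0,0,-1,2,1,0,0,-1,0,1,0,0,0,0 for degrees 0…15.
Finally multiplying by (1 + 2t)^2, the product of all factors after the first has coefficients 1,4,4,0,-1,-2,5,12,4,-1,-4,-3,4,4,0,0 for degrees 0…15.
[t^15] = 1·0 + 2·4 + 1·(-1) = 7.

7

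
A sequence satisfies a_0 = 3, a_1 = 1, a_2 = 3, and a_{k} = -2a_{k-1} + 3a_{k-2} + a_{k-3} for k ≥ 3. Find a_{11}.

-12510

The ordinary generating function has denominator 1 + 2t - 3t^2 - t^3.
Iterating the recurrence: a_0,…,a_{11} = 3, 1, 3, 0, 10, -17, 64, -169, 513, -1469, 4308, -12510.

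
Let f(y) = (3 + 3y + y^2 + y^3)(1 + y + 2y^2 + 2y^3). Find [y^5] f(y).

(3 + 3y + y^2 + y^3) has coefficients 3,3,1,1 for degrees 0…3.
(1 + y + 2y^2 + 2y^3) has coefficients 1,1,2,2,0,0 for degrees 0…5.
[y^5] = 3·0 + 3·0 + 1·2 + 1·2 = 4.

4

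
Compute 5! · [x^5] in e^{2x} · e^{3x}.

3125

The EGF product rule gives c_5 = Σ_{k_1+k_2=5} C(5; k_1,k_2) · ∏ g_i(k_i), where e^{2x} gives (2)^k; e^{3x} gives (3)^k.
g_1(k) for k = 0…5: 1, 2, 4, 8, 16, 32.
g_2(k) for k = 0…5: 1, 3, 9, 27, 81, 243.
c_5 = Σ_k C(5,k)·g_1(k)·g_2(5−k) = 1·1·243 + 5·2·81 + 10·4·27 + 10·8·9 + 5·16·3 + 1·32·1 = 243 + 810 + 1080 + 720 + 240 + 32 = 3125.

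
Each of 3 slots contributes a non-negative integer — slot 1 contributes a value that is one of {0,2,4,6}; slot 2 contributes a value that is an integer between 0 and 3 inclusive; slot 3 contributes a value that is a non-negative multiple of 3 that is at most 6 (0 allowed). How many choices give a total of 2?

The generating function for the choices is (1 + y^2 + y^4 + y^6)·(1 + y + y^2 + y^3)·(1 + y^3 + y^6); the count is [y^2].
(1 + y^2 + y^4 + y^6) has coefficients 1,0,1 for degrees 0…2.
(1 + y + y^2 + y^3) has coefficients 1,1,1 for degrees 0…2.
Finally multiplying by (1 + y^3 + y^6), the product of all factors after the first has coefficients 1,1,1 for degrees 0…2.
[y^2] = 1·1 + 1·1 = 2.

2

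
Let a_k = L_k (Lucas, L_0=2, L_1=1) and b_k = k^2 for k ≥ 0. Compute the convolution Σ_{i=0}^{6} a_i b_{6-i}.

220

This is [x^6] in the product of the two ordinary generating functions.
Σ = 2·36 + 1·25 + 3·16 + 4·9 + 7·4 + 11·1 + 18·0 = 220.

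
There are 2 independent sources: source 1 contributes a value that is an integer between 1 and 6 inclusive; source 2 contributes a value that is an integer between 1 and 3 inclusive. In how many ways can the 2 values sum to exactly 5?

3

The generating function for the choices is (t + t^2 + t^3 + t^4 + t^5 + t^6)·(t + t^2 + t^3); the count is [t^5].
(t + t^2 + t^3 + t^4 + t^5 + t^6) has coefficients 0,1,1,1,1,1 for degrees 0…5.
(t + t^2 + t^3) has coefficients 0,1,1,1,0,0 for degrees 0…5.
[t^5] = 1·0 + 1·1 + 1·1 + 1·1 + 1·0 = 3.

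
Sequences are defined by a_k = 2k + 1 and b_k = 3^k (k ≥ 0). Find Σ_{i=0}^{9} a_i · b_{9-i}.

59038

Write out a_i and b_{9-i} for i = 0,…,9 and sum the products.
Σ = 1·19683 + 3·6561 + 5·2187 + 7·729 + 9·243 + 11·81 + 13·27 + 15·9 + 17·3 + 19·1 = 59038.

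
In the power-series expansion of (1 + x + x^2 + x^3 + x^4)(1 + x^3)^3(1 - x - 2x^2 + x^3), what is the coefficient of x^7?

(1 + x + x^2 + x^3 + x^4) has coefficients 1,1,1,1,1 for degrees 0…4.
(1 + x^3)^3 has coefficients 1,0,0,3,0,0,3,0 for degrees 0…7.
Finally multiplying by (1 - x - 2x^2 + x^3), the product of all factors after the first has coefficients 1,-1,-2,4,-3,-6,6,-3 for degrees 0…7.
[x^7] = 1·(-3) + 1·6 + 1·(-6) + 1·(-3) + 1·4 = -2.

-2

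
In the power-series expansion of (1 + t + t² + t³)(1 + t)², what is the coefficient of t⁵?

1

(1 + t + t² + t³) has coefficients 1,1,1,1 for degrees 0…3.
(1 + t)² has coefficients 1,2,1,0,0,0 for degrees 0…5.
[t⁵] = 1·0 + 1·0 + 1·0 + 1·1 = 1.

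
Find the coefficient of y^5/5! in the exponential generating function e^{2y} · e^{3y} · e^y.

7776

The EGF product rule gives c_5 = Σ_{k_1+k_2+k_3=5} C(5; k_1,k_2,k_3) · ∏ g_i(k_i), where e^{2y} gives (2)^k; e^{3y} gives (3)^k; e^y gives (1)^k.
g_1(k) for k = 0…5: 1, 2, 4, 8, 16, 32.
g_2(k) for k = 0…5: 1, 3, 9, 27, 81, 243.
g_3(k) for k = 0…5: 1, 1, 1, 1, 1, 1.
First combine the last two factors: h(k) = Σ_j C(k,j)·g_2(j)·g_3(k−j) for k = 0…5: 1, 4, 16, 64, 256, 1024.
c_5 = Σ_k C(5,k)·g_1(k)·h(5−k) = 1·1·1024 + 5·2·256 + 10·4·64 + 10·8·16 + 5·16·4 + 1·32·1 = 1024 + 2560 + 2560 + 1280 + 320 + 32 = 7776.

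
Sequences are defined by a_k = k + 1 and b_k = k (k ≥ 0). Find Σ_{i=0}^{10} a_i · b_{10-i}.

220

Write out a_i and b_{10-i} for i = 0,…,10 and sum the products.
Σ = 1·10 + 2·9 + 3·8 + 4·7 + 5·6 + 6·5 + 7·4 + 8·3 + 9·2 + 10·1 + 11·0 = 220.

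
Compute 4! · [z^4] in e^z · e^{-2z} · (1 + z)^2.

The EGF product rule gives c_4 = Σ_{k_1+k_2+k_3=4} C(4; k_1,k_2,k_3) · ∏ g_i(k_i), where e^z gives (1)^k; e^{-2z} gives (-2)^k; (1+z)^2 gives the falling factorial (2)_k.
g_1(k) for k = 0…4: 1, 1, 1, 1, 1.
g_2(k) for k = 0…4: 1, -2, 4, -8, 16.
g_3(k) for k = 0…4: 1, 2, 2, 0, 0.
First combine the last two factors: h(k) = Σ_j C(k,j)·g_2(j)·g_3(k−j) for k = 0…4: 1, 0, -2, 4, 0.
c_4 = Σ_k C(4,k)·g_1(k)·h(4−k) = 4·1·4 + 6·1·(-2) + 1·1·1 = 16 − 12 + 1 = 5.

5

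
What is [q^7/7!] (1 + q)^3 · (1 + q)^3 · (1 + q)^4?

604800

The EGF product rule gives c_7 = Σ_{k_1+k_2+k_3=7} C(7; k_1,k_2,k_3) · ∏ g_i(k_i), where (1+q)^3 gives the falling factorial (3)_k; (1+q)^3 gives the falling factorial (3)_k; (1+q)^4 gives the falling factorial (4)_k.
g_1(k) for k = 0…7: 1, 3, 6, 6, 0, 0, 0, 0.
g_2(k) for k = 0…7: 1, 3, 6, 6, 0, 0, 0, 0.
g_3(k) for k = 0…7: 1, 4, 12, 24, 24, 0, 0, 0.
First combine the last two factors: h(k) = Σ_j C(k,j)·g_2(j)·g_3(k−j) for k = 0…7: 1, 7, 42, 210, 840, 2520, 5040, 5040.
c_7 = Σ_k C(7,k)·g_1(k)·h(7−k) = 1·1·5040 + 7·3·5040 + 21·6·2520 + 35·6·840 = 5040 + 105840 + 317520 + 176400 = 604800.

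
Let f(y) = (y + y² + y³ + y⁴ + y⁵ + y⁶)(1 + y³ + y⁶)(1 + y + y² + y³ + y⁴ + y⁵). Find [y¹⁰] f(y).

(y + y² + y³ + y⁴ + y⁵ + y⁶) has coefficients 0,1,1,1,1,1,1 for degrees 0…6.
(1 + y³ + y⁶) has coefficients 1,0,0,1,0,0,1,0,0,0,0 for degrees 0…10.
Finally multiplying by (1 + y + y² + y³ + y⁴ + y⁵), the product of all factors after the first has coefficients 1,1,1,2,2,2,2,2,2,1,1 for degrees 0…10.
[y¹⁰] = 1·1 + 1·2 + 1·2 + 1·2 + 1·2 + 1·2 = 11.

11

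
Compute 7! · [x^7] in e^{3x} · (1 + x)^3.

65124

The EGF product rule gives c_7 = Σ_{k_1+k_2=7} C(7; k_1,k_2) · ∏ g_i(k_i), where e^{3x} gives (3)^k; (1+x)^3 gives the falling factorial (3)_k.
g_1(k) for k = 0…7: 1, 3, 9, 27, 81, 243, 729, 2187.
g_2(k) for k = 0…7: 1, 3, 6, 6, 0, 0, 0, 0.
c_7 = Σ_k C(7,k)·g_1(k)·g_2(7−k) = 35·81·6 + 21·243·6 + 7·729·3 + 1·2187·1 = 17010 + 30618 + 15309 + 2187 = 65124.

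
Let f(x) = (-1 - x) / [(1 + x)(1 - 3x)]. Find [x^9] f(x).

-19683

Partial fractions give a closed form: a_n = (-1)·3^n.
At n = 9: a_9 = -19683.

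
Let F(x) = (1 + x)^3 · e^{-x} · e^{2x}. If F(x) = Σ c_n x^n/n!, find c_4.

73

The EGF product rule gives c_4 = Σ_{k_1+k_2+k_3=4} C(4; k_1,k_2,k_3) · ∏ g_i(k_i), where (1+x)^3 gives the falling factorial (3)_k; e^{-x} gives (-1)^k; e^{2x} gives (2)^k.
g_1(k) for k = 0…4: 1, 3, 6, 6, 0.
g_2(k) for k = 0…4: 1, -1, 1, -1, 1.
g_3(k) for k = 0…4: 1, 2, 4, 8, 16.
First combine the last two factors: h(k) = Σ_j C(k,j)·g_2(j)·g_3(k−j) for k = 0…4: 1, 1, 1, 1, 1.
c_4 = Σ_k C(4,k)·g_1(k)·h(4−k) = 1·1·1 + 4·3·1 + 6·6·1 + 4·6·1 = 1 + 12 + 36 + 24 = 73.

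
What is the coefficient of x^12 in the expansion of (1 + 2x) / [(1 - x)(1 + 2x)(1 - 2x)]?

8191

The denominator gives the recurrence a_n = a_(n−1) + 4a_(n−2) − 4a_(n−3) for n ≥ 3; the numerator fixes a_0 = 1, a_1 = 3, a_2 = 7.
Iterating: 1, 3, 7, 15, 31, 63, 127, 255, 511, 1023, 2047, 4095, 8191, so a_12 = 8191.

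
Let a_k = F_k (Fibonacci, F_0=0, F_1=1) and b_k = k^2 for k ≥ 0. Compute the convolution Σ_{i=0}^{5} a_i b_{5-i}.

36

This is [x^5] in the product of the two ordinary generating functions.
Σ = 0·25 + 1·16 + 1·9 + 2·4 + 3·1 + 5·0 = 36.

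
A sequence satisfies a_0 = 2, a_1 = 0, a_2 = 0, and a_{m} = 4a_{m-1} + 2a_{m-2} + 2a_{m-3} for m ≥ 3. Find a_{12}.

2863136

The ordinary generating function has denominator 1 - 4x - 2x^2 - 2x^3.
Iterating the recurrence: a_0,…,a_{12} = 2, 0, 0, 4, 16, 72, 328, 1488, 6752, 30640, 139040, 630944, 2863136.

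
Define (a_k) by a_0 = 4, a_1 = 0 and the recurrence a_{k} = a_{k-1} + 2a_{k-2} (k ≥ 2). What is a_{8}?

The ordinary generating function has denominator 1 - q - 2q^2.
Iterating the recurrence: a_0,…,a_{8} = 4, 0, 8, 8, 24, 40, 88, 168, 344.

344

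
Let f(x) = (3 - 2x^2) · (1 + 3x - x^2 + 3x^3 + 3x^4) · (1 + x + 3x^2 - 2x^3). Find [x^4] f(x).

(3 - 2x^2) has coefficients 3,0,-2 for degrees 0…2.
(1 + 3x - x^2 + 3x^3 + 3x^4) has coefficients 1,3,-1,3,3 for degrees 0…4.
Finally multiplying by (1 + x + 3x^2 - 2x^3), the product of all factors after the first has coefficients 1,4,5,9,-3 for degrees 0…4.
[x^4] = 3·(-3) − 2·5 = -19.

-19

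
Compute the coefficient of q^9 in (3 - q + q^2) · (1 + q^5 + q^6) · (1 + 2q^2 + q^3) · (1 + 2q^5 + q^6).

(3 - q + q^2) has coefficients 3,-1,1 for degrees 0…2.
(1 + q^5 + q^6) has coefficients 1,0,0,0,0,1,1,0,0,0 for degrees 0…9.
Multiplying by (1 + 2q^2 + q^3) gives running coefficients 1,0,2,1,0,1,1,2,3,1 for degrees 0…9.
Finally multiplying by (1 + 2q^5 + q^6), the product of all factors after the first has coefficients 1,0,2,1,0,3,2,6,7,2 for degrees 0…9.
[q^9] = 3·2 − 1·7 + 1·6 = 5.

5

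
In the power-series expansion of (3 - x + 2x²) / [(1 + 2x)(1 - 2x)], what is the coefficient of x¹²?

14336

The denominator gives the recurrence a_n = 4a_(n−2) for n ≥ 3; the numerator fixes a_0 = 3, a_1 = -1, a_2 = 14.
Iterating: 3, -1, 14, -4, 56, -16, 224, -64, 896, -256, 3584, -1024, 14336, so a_12 = 14336.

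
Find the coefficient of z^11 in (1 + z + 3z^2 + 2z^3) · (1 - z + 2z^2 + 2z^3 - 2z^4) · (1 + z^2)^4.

(1 + z + 3z^2 + 2z^3) has coefficients 1,1,3,2 for degrees 0…3.
(1 - z + 2z^2 + 2z^3 - 2z^4) has coefficients 1,-1,2,2,-2,0,0,0,0,0,0,0 for degrees 0…11.
Finally multiplying by (1 + z^2)^4, the product of all factors after the first has coefficients 1,-1,6,-2,12,2,8,8,-3,7,-6,2 for degrees 0…11.
[z^11] = 1·2 + 1·(-6) + 3·7 + 2·(-3) = 11.

11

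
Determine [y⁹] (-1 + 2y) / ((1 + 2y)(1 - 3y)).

-3527

Partial fractions give a closed form: a_n = (-4/5)·(-2)^n + (-1/5)·3^n.
At n = 9: a_9 = -3527.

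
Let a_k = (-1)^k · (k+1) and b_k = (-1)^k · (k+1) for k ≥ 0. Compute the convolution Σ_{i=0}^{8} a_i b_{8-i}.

The convolution is the x^8 coefficient of A(x)B(x).
Σ = 1·9 − 2·(-8) + 3·7 − 4·(-6) + 5·5 − 6·(-4) + 7·3 − 8·(-2) + 9·1 = 165.

165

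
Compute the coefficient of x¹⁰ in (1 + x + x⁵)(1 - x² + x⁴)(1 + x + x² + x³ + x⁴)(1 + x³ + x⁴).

(1 + x + x⁵) has coefficients 1,1,0,0,0,1 for degrees 0…5.
(1 - x² + x⁴) has coefficients 1,0,-1,0,1,0,0,0,0,0,0 for degrees 0…10.
Multiplying by (1 + x + x² + x³ + x⁴) gives running coefficients 1,1,0,0,1,0,0,1,1,0,0 for degrees 0…10.
Finally multiplying by (1 + x³ + x⁴), the product of all factors after the first has coefficients 1,1,0,1,3,1,0,2,2,0,1 for degrees 0…10.
[x¹⁰] = 1·1 + 1·0 + 1·1 = 2.

2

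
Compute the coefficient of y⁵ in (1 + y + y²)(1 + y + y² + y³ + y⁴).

(1 + y + y²) has coefficients 1,1,1 for degrees 0…2.
(1 + y + y² + y³ + y⁴) has coefficients 1,1,1,1,1,0 for degrees 0…5.
[y⁵] = 1·0 + 1·1 + 1·1 = 2.

2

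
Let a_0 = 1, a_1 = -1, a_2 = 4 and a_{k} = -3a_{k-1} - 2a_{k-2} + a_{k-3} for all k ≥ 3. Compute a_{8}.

The ordinary generating function has denominator 1 + 3z + 2z^2 - z^3.
Iterating the recurrence: a_0,…,a_{8} = 1, -1, 4, -9, 18, -32, 51, -71, 79.

79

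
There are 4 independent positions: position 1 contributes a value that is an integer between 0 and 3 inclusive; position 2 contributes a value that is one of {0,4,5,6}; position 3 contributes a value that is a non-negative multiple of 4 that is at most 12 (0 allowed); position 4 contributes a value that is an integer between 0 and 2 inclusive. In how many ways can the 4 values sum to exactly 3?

3

The generating function for the choices is (1 + x + x^2 + x^3)·(1 + x^4 + x^5 + x^6)·(1 + x^4 + x^8 + x^12)·(1 + x + x^2); the count is [x^3].
(1 + x + x^2 + x^3) has coefficients 1,1,1,1 for degrees 0…3.
(1 + x^4 + x^5 + x^6) has coefficients 1,0,0,0 for degrees 0…3.
Multiplying by (1 + x^4 + x^8 + x^12) gives running coefficients 1,0,0,0 for degrees 0…3.
Finally multiplying by (1 + x + x^2), the product of all factors after the first has coefficients 1,1,1,0 for degrees 0…3.
[x^3] = 1·0 + 1·1 + 1·1 + 1·1 = 3.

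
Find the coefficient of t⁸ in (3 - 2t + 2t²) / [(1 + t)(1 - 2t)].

The denominator gives the recurrence a_n = a_(n−1) + 2a_(n−2) for n ≥ 3; the numerator fixes a_0 = 3, a_1 = 1, a_2 = 9.
Iterating: 3, 1, 9, 11, 29, 51, 109, 211, 429, so a_8 = 429.

429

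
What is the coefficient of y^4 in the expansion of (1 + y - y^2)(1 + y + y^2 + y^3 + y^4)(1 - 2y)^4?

-31

(1 + y - y^2) has coefficients 1,1,-1 for degrees 0…2.
(1 + y + y^2 + y^3 + y^4) has coefficients 1,1,1,1,1 for degrees 0…4.
Finally multiplying by (1 - 2y)^4, the product of all factors after the first has coefficients 1,-7,17,-15,1 for degrees 0…4.
[y^4] = 1·1 + 1·(-15) − 1·17 = -31.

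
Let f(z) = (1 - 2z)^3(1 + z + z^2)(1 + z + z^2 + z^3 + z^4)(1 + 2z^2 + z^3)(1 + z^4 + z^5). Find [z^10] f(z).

(1 - 2z)^3 has coefficients 1,-6,12,-8 for degrees 0…3.
(1 + z + z^2) has coefficients 1,1,1,0,0,0,0,0,0,0,0 for degrees 0…10.
Multiplying by (1 + z + z^2 + z^3 + z^4) gives running coefficients 1,2,3,3,3,2,1,0,0,0,0 for degrees 0…10.
Multiplying by (1 + 2z^2 + z^3) gives running coefficients 1,2,5,8,11,11,10,7,4,1,0 for degrees 0…10.
Finally multiplying by (1 + z^4 + z^5), the product of all factors after the first has coefficients 1,2,5,8,12,14,17,20,23,23,21 for degrees 0…10.
[z^10] = 1·21 − 6·23 + 12·23 − 8·20 = -1.

-1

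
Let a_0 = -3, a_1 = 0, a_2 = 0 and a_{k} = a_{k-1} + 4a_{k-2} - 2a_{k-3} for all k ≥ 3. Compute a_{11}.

The ordinary generating function has denominator 1 - y - 4y^2 + 2y^3.
Iterating the recurrence: a_0,…,a_{11} = -3, 0, 0, 6, 6, 30, 42, 150, 258, 774, 1506, 4086.

4086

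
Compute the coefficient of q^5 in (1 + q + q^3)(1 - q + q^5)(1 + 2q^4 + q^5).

(1 + q + q^3) has coefficients 1,1,0,1 for degrees 0…3.
(1 - q + q^5) has coefficients 1,-1,0,0,0,1 for degrees 0…5.
Finally multiplying by (1 + 2q^4 + q^5), the product of all factors after the first has coefficients 1,-1,0,0,2,0 for degrees 0…5.
[q^5] = 1·0 + 1·2 + 1·0 = 2.

2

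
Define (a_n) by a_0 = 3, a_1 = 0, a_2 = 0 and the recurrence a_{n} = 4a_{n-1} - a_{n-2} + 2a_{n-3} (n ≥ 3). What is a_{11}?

304446

The ordinary generating function has denominator 1 - 4z + z^2 - 2z^3.
Iterating the recurrence: a_0,…,a_{11} = 3, 0, 0, 6, 24, 90, 348, 1350, 5232, 20274, 78564, 304446.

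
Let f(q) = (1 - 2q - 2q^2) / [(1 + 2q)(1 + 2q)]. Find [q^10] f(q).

16896

The denominator gives the recurrence a_n = −4a_(n−1) − 4a_(n−2) for n ≥ 3; the numerator fixes a_0 = 1, a_1 = -6, a_2 = 18.
Iterating: 1, -6, 18, -48, 120, -288, 672, -1536, 3456, -7680, 16896, so a_10 = 16896.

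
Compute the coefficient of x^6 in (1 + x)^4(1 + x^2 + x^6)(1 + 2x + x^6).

(1 + x)^4 has coefficients 1,4,6,4,1 for degrees 0…4.
(1 + x^2 + x^6) has coefficients 1,0,1,0,0,0,1 for degrees 0…6.
Finally multiplying by (1 + 2x + x^6), the product of all factors after the first has coefficients 1,2,1,2,0,0,2 for degrees 0…6.
[x^6] = 1·2 + 4·0 + 6·0 + 4·2 + 1·1 = 11.

11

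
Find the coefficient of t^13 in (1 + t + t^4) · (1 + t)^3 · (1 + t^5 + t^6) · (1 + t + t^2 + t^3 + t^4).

(1 + t + t^4) has coefficients 1,1,0,0,1 for degrees 0…4.
(1 + t)^3 has coefficients 1,3,3,1,0,0,0,0,0,0,0,0,0,0 for degrees 0…13.
Multiplying by (1 + t^5 + t^6) gives running coefficients 1,3,3,1,0,1,4,6,4,1,0,0,0,0 for degrees 0…13.
Finally multiplying by (1 + t + t^2 + t^3 + t^4), the product of all factors after the first has coefficients 1,4,7,8,8,8,9,12,15,16,15,11,5,1 for degrees 0…13.
[t^13] = 1·1 + 1·5 + 1·16 = 22.

22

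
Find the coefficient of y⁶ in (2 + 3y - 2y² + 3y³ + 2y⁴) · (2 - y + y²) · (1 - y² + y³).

(2 + 3y - 2y² + 3y³ + 2y⁴) has coefficients 2,3,-2,3,2 for degrees 0…4.
(2 - y + y²) has coefficients 2,-1,1,0,0,0,0 for degrees 0…6.
Finally multiplying by (1 - y² + y³), the product of all factors after the first has coefficients 2,-1,-1,3,-2,1,0 for degrees 0…6.
[y⁶] = 2·0 + 3·1 − 2·(-2) + 3·3 + 2·(-1) = 14.

14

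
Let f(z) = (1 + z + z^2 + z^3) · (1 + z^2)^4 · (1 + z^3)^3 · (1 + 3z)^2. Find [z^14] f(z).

(1 + z + z^2 + z^3) has coefficients 1,1,1,1 for degrees 0…3.
(1 + z^2)^4 has coefficients 1,0,4,0,6,0,4,0,1,0,0,0,0,0,0 for degrees 0…14.
Multiplying by (1 + z^3)^3 gives running coefficients 1,0,4,3,6,12,7,18,13,13,18,7,12,6,3 for degrees 0…14.
Finally multiplying by (1 + 3z)^2, the product of all factors after the first has coefficients 1,6,13,27,60,75,133,168,184,253,213,232,216,141,147 for degrees 0…14.
[z^14] = 1·147 + 1·141 + 1·216 + 1·232 = 736.

736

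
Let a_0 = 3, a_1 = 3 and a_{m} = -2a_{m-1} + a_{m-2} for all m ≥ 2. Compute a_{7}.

The ordinary generating function has denominator 1 + 2x - x^2.
Iterating the recurrence: a_0,…,a_{7} = 3, 3, -3, 9, -21, 51, -123, 297.

297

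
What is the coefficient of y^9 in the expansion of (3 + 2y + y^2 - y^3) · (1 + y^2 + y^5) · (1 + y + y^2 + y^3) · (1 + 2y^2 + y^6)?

24

(3 + 2y + y^2 - y^3) has coefficients 3,2,1,-1 for degrees 0…3.
(1 + y^2 + y^5) has coefficients 1,0,1,0,0,1,0,0,0,0 for degrees 0…9.
Multiplying by (1 + y + y^2 + y^3) gives running coefficients 1,1,2,2,1,2,1,1,1,0 for degrees 0…9.
Finally multiplying by (1 + 2y^2 + y^6), the product of all factors after the first has coefficients 1,1,4,4,5,6,4,6,5,4 for degrees 0…9.
[y^9] = 3·4 + 2·5 + 1·6 − 1·4 = 24.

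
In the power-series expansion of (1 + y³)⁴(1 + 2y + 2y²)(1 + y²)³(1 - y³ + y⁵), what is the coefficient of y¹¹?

45

(1 + y³)⁴ has coefficients 1,0,0,4,0,0,6,0,0,4,0,0 for degrees 0…11.
(1 + 2y + 2y²) has coefficients 1,2,2,0,0,0,0,0,0,0,0,0 for degrees 0…11.
Multiplying by (1 + y²)³ gives running coefficients 1,2,5,6,9,6,7,2,2,0,0,0 for degrees 0…11.
Finally multiplying by (1 - y³ + y⁵), the product of all factors after the first has coefficients 1,2,5,5,7,2,3,-2,2,2,4,5 for degrees 0…11.
[y¹¹] = 1·5 + 4·2 + 6·2 + 4·5 = 45.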